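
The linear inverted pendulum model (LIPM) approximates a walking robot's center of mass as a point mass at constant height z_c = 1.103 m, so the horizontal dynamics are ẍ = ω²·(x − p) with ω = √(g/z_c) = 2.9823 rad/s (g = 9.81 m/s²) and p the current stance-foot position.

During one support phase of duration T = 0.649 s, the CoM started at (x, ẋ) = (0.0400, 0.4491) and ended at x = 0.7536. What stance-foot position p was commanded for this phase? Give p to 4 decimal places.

p = -0.0400

ωT = 2.9823·0.649 = 1.935513; cosh(ωT) = 3.535973, sinh(ωT) = 3.391622
x(T) = p + (x₀−p)·cosh(ωT) + (ẋ₀/ω)·sinh(ωT) ⇒ p·(1 − cosh) = x(T) − x₀·cosh − (ẋ₀/ω)·sinh
numerator   = 0.7536 − (0.0400)·3.535973 − (0.4491/2.9823)·3.391622 = 0.101422
denominator = 1 − 3.535973 = -2.535973
p = 0.101422 / -2.535973 = -0.0400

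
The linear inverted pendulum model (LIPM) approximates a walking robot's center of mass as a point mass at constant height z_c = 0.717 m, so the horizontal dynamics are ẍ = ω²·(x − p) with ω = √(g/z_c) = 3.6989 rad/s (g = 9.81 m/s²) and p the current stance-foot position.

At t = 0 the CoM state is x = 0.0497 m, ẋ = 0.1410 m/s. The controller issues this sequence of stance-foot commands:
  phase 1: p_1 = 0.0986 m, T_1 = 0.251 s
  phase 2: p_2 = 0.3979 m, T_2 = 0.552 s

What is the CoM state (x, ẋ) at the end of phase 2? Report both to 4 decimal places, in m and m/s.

x = -0.8818, ẋ = -4.5733

phase 1: p=0.0986, T=0.251, ωT=0.928424, cosh=1.462847, sinh=1.067671; start (x,ẋ)=(0.049700, 0.141000) → end (x,ẋ)=(0.067766, 0.013145)
phase 2: p=0.3979, T=0.552, ωT=2.041793, cosh=3.917103, sinh=3.787307; start (x,ẋ)=(0.067766, 0.013145) → end (x,ẋ)=(-0.881810, -4.573316)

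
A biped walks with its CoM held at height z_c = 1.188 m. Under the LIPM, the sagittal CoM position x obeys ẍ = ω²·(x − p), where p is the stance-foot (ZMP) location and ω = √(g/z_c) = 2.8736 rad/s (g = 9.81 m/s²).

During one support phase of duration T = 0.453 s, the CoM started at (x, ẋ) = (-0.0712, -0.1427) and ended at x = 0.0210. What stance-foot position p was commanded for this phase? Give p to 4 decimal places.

ωT = 2.8736·0.453 = 1.301741; cosh(ωT) = 1.973874, sinh(ωT) = 1.701816
x(T) = p + (x₀−p)·cosh(ωT) + (ẋ₀/ω)·sinh(ωT) ⇒ p·(1 − cosh) = x(T) − x₀·cosh − (ẋ₀/ω)·sinh
numerator   = 0.0210 − (-0.0712)·1.973874 − (-0.1427/2.8736)·1.701816 = 0.246050
denominator = 1 − 1.973874 = -0.973874
p = 0.246050 / -0.973874 = -0.2527

p = -0.2527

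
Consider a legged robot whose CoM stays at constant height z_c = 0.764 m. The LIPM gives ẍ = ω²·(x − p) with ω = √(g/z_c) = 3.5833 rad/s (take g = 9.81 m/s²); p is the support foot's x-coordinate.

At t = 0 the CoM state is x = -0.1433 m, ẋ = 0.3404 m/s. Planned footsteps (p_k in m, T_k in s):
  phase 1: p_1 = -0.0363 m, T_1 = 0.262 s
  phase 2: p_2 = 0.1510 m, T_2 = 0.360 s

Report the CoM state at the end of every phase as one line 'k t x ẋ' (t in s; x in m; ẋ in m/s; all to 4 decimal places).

phase 1: p=-0.0363, T=0.262, ωT=0.938825, cosh=1.474031, sinh=1.082943; start (x,ẋ)=(-0.143300, 0.340400) → end (x,ẋ)=(-0.091146, 0.086545)
phase 2: p=0.1510, T=0.360, ωT=1.289988, cosh=1.954009, sinh=1.678734; start (x,ẋ)=(-0.091146, 0.086545) → end (x,ẋ)=(-0.281609, -1.287495)

1 0.2620 -0.0911 0.0865
2 0.6220 -0.2816 -1.2875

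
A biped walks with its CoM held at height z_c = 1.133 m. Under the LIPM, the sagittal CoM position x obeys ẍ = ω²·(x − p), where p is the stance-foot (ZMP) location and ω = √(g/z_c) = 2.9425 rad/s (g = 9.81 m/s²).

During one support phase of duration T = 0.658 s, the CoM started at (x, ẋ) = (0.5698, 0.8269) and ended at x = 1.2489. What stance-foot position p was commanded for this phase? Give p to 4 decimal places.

p = 0.6780

ωT = 2.9425·0.658 = 1.936165; cosh(ωT) = 3.538186, sinh(ωT) = 3.393930
x(T) = p + (x₀−p)·cosh(ωT) + (ẋ₀/ω)·sinh(ωT) ⇒ p·(1 − cosh) = x(T) − x₀·cosh − (ẋ₀/ω)·sinh
numerator   = 1.2489 − (0.5698)·3.538186 − (0.8269/2.9425)·3.393930 = -1.720919
denominator = 1 − 3.538186 = -2.538186
p = -1.720919 / -2.538186 = 0.6780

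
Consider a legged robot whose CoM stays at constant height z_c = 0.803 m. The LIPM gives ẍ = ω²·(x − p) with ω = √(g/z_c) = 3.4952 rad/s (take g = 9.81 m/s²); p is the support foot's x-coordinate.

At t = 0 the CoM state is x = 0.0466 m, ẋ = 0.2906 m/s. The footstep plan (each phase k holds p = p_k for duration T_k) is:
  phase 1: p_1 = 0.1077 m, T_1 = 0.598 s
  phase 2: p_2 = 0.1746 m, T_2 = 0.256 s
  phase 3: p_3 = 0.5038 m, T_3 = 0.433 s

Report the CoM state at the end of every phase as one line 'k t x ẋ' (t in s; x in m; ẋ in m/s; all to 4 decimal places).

1 0.5980 0.1879 0.3427
2 0.8540 0.2935 0.5366
3 1.2870 0.3348 -0.3108

phase 1: p=0.1077, T=0.598, ωT=2.090130, cosh=4.104817, sinh=3.981146; start (x,ẋ)=(0.046600, 0.290600) → end (x,ẋ)=(0.187898, 0.342659)
phase 2: p=0.1746, T=0.256, ωT=0.894771, cosh=1.427739, sinh=1.019037; start (x,ẋ)=(0.187898, 0.342659) → end (x,ẋ)=(0.293490, 0.536594)
phase 3: p=0.5038, T=0.433, ωT=1.513422, cosh=2.381201, sinh=2.161045; start (x,ẋ)=(0.293490, 0.536594) → end (x,ẋ)=(0.334781, -0.310792)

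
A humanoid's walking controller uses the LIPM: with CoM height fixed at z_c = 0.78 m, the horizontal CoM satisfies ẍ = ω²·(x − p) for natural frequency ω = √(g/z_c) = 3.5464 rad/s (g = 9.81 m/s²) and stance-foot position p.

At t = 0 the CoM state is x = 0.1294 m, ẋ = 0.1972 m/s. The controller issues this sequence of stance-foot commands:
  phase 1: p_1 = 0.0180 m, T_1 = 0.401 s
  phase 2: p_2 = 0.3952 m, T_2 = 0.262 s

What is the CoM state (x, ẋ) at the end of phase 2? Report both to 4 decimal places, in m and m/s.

x = 0.7225, ẋ = 1.6700

phase 1: p=0.0180, T=0.401, ωT=1.422106, cosh=2.193525, sinh=1.952319; start (x,ẋ)=(0.129400, 0.197200) → end (x,ẋ)=(0.370919, 1.203864)
phase 2: p=0.3952, T=0.262, ωT=0.929157, cosh=1.463630, sinh=1.068743; start (x,ẋ)=(0.370919, 1.203864) → end (x,ẋ)=(0.722458, 1.669980)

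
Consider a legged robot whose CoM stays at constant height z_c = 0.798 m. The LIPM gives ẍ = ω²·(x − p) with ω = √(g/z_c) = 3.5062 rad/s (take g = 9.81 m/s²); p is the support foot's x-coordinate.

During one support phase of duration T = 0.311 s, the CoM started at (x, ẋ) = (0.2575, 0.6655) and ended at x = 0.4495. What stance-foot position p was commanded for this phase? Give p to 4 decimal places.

p = 0.3467

ωT = 3.5062·0.311 = 1.090428; cosh(ωT) = 1.655810, sinh(ωT) = 1.319738
x(T) = p + (x₀−p)·cosh(ωT) + (ẋ₀/ω)·sinh(ωT) ⇒ p·(1 − cosh) = x(T) − x₀·cosh − (ẋ₀/ω)·sinh
numerator   = 0.4495 − (0.2575)·1.655810 − (0.6655/3.5062)·1.319738 = -0.227366
denominator = 1 − 1.655810 = -0.655810
p = -0.227366 / -0.655810 = 0.3467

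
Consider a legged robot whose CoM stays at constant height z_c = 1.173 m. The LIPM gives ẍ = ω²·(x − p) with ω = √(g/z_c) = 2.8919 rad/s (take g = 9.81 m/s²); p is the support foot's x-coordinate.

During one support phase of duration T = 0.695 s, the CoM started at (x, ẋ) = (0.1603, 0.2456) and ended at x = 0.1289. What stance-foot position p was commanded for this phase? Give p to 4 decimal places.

p = 0.2827

ωT = 2.8919·0.695 = 2.009870; cosh(ωT) = 3.798178, sinh(ωT) = 3.664172
x(T) = p + (x₀−p)·cosh(ωT) + (ẋ₀/ω)·sinh(ωT) ⇒ p·(1 − cosh) = x(T) − x₀·cosh − (ẋ₀/ω)·sinh
numerator   = 0.1289 − (0.1603)·3.798178 − (0.2456/2.8919)·3.664172 = -0.791135
denominator = 1 − 3.798178 = -2.798178
p = -0.791135 / -2.798178 = 0.2827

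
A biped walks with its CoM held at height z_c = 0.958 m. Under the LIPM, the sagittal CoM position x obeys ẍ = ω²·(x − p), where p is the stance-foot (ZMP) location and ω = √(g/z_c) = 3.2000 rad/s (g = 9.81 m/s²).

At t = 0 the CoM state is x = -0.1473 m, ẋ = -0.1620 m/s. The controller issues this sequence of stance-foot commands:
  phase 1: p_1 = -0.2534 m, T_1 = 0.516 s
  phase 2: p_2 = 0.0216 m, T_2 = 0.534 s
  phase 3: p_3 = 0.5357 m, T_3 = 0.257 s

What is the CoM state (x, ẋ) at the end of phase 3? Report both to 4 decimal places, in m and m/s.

phase 1: p=-0.2534, T=0.516, ωT=1.651200, cosh=2.702526, sinh=2.510706; start (x,ẋ)=(-0.147300, -0.162000) → end (x,ẋ)=(-0.093767, 0.414626)
phase 2: p=0.0216, T=0.534, ωT=1.708800, cosh=2.851707, sinh=2.670624; start (x,ẋ)=(-0.093767, 0.414626) → end (x,ẋ)=(0.038643, 0.196469)
phase 3: p=0.5357, T=0.257, ωT=0.822400, cosh=1.357666, sinh=0.918290; start (x,ẋ)=(0.038643, 0.196469) → end (x,ẋ)=(-0.082758, -1.193877)

x = -0.0828, ẋ = -1.1939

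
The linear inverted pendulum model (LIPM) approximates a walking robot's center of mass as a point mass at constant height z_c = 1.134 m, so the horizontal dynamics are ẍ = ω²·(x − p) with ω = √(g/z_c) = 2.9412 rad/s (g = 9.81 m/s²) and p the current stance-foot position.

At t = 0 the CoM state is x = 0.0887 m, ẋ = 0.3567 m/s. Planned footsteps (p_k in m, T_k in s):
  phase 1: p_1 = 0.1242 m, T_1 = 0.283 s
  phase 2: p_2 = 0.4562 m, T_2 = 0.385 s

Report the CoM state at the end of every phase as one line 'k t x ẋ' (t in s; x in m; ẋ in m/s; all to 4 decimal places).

phase 1: p=0.1242, T=0.283, ωT=0.832360, cosh=1.366879, sinh=0.931857; start (x,ẋ)=(0.088700, 0.356700) → end (x,ẋ)=(0.188689, 0.390268)
phase 2: p=0.4562, T=0.385, ωT=1.132362, cosh=1.712624, sinh=1.390353; start (x,ẋ)=(0.188689, 0.390268) → end (x,ẋ)=(0.182540, -0.425553)

1 0.2830 0.1887 0.3903
2 0.6680 0.1825 -0.4256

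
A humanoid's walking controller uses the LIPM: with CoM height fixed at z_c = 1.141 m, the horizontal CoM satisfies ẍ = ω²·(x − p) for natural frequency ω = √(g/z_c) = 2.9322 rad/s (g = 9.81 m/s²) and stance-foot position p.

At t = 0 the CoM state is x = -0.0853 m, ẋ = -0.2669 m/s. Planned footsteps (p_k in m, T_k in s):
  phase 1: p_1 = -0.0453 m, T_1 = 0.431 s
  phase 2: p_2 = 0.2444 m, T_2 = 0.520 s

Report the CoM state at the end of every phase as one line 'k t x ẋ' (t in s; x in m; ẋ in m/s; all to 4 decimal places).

phase 1: p=-0.0453, T=0.431, ωT=1.263778, cosh=1.910675, sinh=1.628091; start (x,ẋ)=(-0.085300, -0.266900) → end (x,ẋ)=(-0.269922, -0.700915)
phase 2: p=0.2444, T=0.520, ωT=1.524744, cosh=2.405822, sinh=2.188145; start (x,ẋ)=(-0.269922, -0.700915) → end (x,ẋ)=(-1.516023, -4.986208)

1 0.4310 -0.2699 -0.7009
2 0.9510 -1.5160 -4.9862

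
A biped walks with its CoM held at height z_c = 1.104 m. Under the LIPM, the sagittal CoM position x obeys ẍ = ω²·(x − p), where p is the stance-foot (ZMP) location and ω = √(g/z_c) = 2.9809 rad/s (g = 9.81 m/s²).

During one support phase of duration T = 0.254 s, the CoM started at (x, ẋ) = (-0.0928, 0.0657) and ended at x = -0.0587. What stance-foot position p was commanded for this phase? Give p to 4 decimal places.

ωT = 2.9809·0.254 = 0.757149; cosh(ωT) = 1.300595, sinh(ωT) = 0.831593
x(T) = p + (x₀−p)·cosh(ωT) + (ẋ₀/ω)·sinh(ωT) ⇒ p·(1 − cosh) = x(T) − x₀·cosh − (ẋ₀/ω)·sinh
numerator   = -0.0587 − (-0.0928)·1.300595 − (0.0657/2.9809)·0.831593 = 0.043667
denominator = 1 − 1.300595 = -0.300595
p = 0.043667 / -0.300595 = -0.1453

p = -0.1453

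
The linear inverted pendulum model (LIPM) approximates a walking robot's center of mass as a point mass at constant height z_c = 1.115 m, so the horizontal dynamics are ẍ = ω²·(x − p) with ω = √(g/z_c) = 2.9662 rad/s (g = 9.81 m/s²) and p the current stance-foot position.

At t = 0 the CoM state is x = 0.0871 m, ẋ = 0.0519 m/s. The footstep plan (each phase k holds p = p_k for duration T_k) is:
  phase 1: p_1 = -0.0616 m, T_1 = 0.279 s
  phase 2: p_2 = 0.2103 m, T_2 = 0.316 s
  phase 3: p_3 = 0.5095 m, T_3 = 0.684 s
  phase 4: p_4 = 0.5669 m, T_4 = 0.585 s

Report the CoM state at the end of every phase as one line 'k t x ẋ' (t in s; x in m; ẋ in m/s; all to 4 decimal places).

1 0.2790 0.1572 0.4788
2 0.5950 0.3066 0.5348
3 1.2790 0.3982 -0.1808
4 1.8640 -0.0937 -1.9032

phase 1: p=-0.0616, T=0.279, ωT=0.827570, cosh=1.362431, sinh=0.925321; start (x,ẋ)=(0.087100, 0.051900) → end (x,ẋ)=(0.157184, 0.478845)
phase 2: p=0.2103, T=0.316, ωT=0.937319, cosh=1.472402, sinh=1.080726; start (x,ẋ)=(0.157184, 0.478845) → end (x,ẋ)=(0.306558, 0.534781)
phase 3: p=0.5095, T=0.684, ωT=2.028881, cosh=3.868526, sinh=3.737043; start (x,ẋ)=(0.306558, 0.534781) → end (x,ẋ)=(0.398170, -0.180764)
phase 4: p=0.5669, T=0.585, ωT=1.735227, cosh=2.923287, sinh=2.746927; start (x,ẋ)=(0.398170, -0.180764) → end (x,ẋ)=(-0.093746, -1.903223)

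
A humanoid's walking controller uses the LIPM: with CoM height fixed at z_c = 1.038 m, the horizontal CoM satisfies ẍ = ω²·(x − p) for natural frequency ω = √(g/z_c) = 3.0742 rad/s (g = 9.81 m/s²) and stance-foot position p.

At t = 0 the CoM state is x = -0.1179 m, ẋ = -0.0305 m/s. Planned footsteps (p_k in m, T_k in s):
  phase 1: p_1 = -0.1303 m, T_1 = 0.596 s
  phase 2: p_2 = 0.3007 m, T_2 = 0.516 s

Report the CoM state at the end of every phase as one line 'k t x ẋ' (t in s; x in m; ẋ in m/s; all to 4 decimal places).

1 0.5960 -0.1208 0.0183
2 1.1120 -0.7581 -2.9859

phase 1: p=-0.1303, T=0.596, ωT=1.832223, cosh=3.203909, sinh=3.043852; start (x,ẋ)=(-0.117900, -0.030500) → end (x,ẋ)=(-0.120770, 0.018313)
phase 2: p=0.3007, T=0.516, ωT=1.586287, cosh=2.545130, sinh=2.340446; start (x,ẋ)=(-0.120770, 0.018313) → end (x,ẋ)=(-0.758055, -2.985871)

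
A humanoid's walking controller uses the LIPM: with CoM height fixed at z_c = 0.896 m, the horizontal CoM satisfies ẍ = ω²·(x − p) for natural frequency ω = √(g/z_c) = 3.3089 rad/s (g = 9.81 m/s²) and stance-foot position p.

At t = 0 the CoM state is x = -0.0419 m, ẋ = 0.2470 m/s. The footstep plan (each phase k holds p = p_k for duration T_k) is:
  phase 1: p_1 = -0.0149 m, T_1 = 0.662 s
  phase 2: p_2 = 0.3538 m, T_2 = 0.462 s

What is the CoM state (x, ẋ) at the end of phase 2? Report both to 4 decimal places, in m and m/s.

x = 0.4446, ẋ = 0.5732

phase 1: p=-0.0149, T=0.662, ωT=2.190492, cosh=4.525735, sinh=4.413873; start (x,ẋ)=(-0.041900, 0.247000) → end (x,ẋ)=(0.192388, 0.723520)
phase 2: p=0.3538, T=0.462, ωT=1.528712, cosh=2.414523, sinh=2.197708; start (x,ẋ)=(0.192388, 0.723520) → end (x,ẋ)=(0.444616, 0.573170)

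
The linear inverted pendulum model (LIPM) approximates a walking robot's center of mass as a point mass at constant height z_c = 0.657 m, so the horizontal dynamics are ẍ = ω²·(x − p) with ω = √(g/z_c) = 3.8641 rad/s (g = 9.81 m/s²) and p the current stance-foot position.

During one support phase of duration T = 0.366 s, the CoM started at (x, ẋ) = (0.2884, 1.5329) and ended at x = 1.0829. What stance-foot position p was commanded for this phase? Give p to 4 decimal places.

ωT = 3.8641·0.366 = 1.414261; cosh(ωT) = 2.178275, sinh(ωT) = 1.935169
x(T) = p + (x₀−p)·cosh(ωT) + (ẋ₀/ω)·sinh(ωT) ⇒ p·(1 − cosh) = x(T) − x₀·cosh − (ẋ₀/ω)·sinh
numerator   = 1.0829 − (0.2884)·2.178275 − (1.5329/3.8641)·1.935169 = -0.313002
denominator = 1 − 2.178275 = -1.178275
p = -0.313002 / -1.178275 = 0.2656

p = 0.2656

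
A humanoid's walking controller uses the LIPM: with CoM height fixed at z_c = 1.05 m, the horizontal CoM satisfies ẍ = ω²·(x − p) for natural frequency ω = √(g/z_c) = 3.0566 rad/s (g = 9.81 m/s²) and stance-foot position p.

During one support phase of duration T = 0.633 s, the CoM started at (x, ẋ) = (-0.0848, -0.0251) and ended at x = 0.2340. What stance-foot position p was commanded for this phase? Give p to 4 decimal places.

p = -0.2216

ωT = 3.0566·0.633 = 1.934828; cosh(ωT) = 3.533650, sinh(ωT) = 3.389201
x(T) = p + (x₀−p)·cosh(ωT) + (ẋ₀/ω)·sinh(ωT) ⇒ p·(1 − cosh) = x(T) − x₀·cosh − (ẋ₀/ω)·sinh
numerator   = 0.2340 − (-0.0848)·3.533650 − (-0.0251/3.0566)·3.389201 = 0.561485
denominator = 1 − 3.533650 = -2.533650
p = 0.561485 / -2.533650 = -0.2216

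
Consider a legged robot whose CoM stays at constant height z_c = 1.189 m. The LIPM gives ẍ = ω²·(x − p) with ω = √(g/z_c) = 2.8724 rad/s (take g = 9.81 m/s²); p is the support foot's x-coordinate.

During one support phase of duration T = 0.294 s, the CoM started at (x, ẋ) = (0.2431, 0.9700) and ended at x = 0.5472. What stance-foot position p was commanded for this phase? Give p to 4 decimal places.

ωT = 2.8724·0.294 = 0.844486; cosh(ωT) = 1.378279, sinh(ωT) = 0.948501
x(T) = p + (x₀−p)·cosh(ωT) + (ẋ₀/ω)·sinh(ωT) ⇒ p·(1 − cosh) = x(T) − x₀·cosh − (ẋ₀/ω)·sinh
numerator   = 0.5472 − (0.2431)·1.378279 − (0.9700/2.8724)·0.948501 = -0.108165
denominator = 1 − 1.378279 = -0.378279
p = -0.108165 / -0.378279 = 0.2859

p = 0.2859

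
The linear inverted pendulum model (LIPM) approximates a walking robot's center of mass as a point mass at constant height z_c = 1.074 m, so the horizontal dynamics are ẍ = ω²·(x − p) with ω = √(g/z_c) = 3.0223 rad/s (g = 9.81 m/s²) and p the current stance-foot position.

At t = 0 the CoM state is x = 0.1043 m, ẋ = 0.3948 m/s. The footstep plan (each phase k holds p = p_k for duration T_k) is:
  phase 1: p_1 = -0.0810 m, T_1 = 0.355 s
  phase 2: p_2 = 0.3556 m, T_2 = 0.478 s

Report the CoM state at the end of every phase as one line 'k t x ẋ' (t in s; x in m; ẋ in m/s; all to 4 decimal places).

phase 1: p=-0.0810, T=0.355, ωT=1.072917, cosh=1.632952, sinh=1.290943; start (x,ẋ)=(0.104300, 0.394800) → end (x,ẋ)=(0.390221, 1.367659)
phase 2: p=0.3556, T=0.478, ωT=1.444659, cosh=2.238117, sinh=2.002291; start (x,ẋ)=(0.390221, 1.367659) → end (x,ẋ)=(1.339166, 3.270488)

1 0.3550 0.3902 1.3677
2 0.8330 1.3392 3.2705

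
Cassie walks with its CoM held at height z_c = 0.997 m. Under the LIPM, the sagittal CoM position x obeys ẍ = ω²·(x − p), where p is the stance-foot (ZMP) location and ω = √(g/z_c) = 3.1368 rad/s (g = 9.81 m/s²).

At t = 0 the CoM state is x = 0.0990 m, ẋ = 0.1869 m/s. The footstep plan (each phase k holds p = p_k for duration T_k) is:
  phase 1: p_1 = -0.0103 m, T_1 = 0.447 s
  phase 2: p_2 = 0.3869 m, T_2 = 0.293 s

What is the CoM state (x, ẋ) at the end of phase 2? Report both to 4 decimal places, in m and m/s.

x = 0.6725, ẋ = 1.3777

phase 1: p=-0.0103, T=0.447, ωT=1.402150, cosh=2.154997, sinh=1.908929; start (x,ẋ)=(0.099000, 0.186900) → end (x,ẋ)=(0.338981, 1.057250)
phase 2: p=0.3869, T=0.293, ωT=0.919082, cosh=1.452937, sinh=1.054052; start (x,ẋ)=(0.338981, 1.057250) → end (x,ẋ)=(0.672542, 1.377680)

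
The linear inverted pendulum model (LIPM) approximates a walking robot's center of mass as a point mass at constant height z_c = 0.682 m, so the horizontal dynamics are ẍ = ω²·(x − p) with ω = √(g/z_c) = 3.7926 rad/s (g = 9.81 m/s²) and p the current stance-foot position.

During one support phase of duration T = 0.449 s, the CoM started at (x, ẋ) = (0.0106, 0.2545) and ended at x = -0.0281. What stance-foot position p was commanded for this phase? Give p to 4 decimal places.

p = 0.1287

ωT = 3.7926·0.449 = 1.702877; cosh(ωT) = 2.835940, sinh(ωT) = 2.653781
x(T) = p + (x₀−p)·cosh(ωT) + (ẋ₀/ω)·sinh(ωT) ⇒ p·(1 − cosh) = x(T) − x₀·cosh − (ẋ₀/ω)·sinh
numerator   = -0.0281 − (0.0106)·2.835940 − (0.2545/3.7926)·2.653781 = -0.236241
denominator = 1 − 2.835940 = -1.835940
p = -0.236241 / -1.835940 = 0.1287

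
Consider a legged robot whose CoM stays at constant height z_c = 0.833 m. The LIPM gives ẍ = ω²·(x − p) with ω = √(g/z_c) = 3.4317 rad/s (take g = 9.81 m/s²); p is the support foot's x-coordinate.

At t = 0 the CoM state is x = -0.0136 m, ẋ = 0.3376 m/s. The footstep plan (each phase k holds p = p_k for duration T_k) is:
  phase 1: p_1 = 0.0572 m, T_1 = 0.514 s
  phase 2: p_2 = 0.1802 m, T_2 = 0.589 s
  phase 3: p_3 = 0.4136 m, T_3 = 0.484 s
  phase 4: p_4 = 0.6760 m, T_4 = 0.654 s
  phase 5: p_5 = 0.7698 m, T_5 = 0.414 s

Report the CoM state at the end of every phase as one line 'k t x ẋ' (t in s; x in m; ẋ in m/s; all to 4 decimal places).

phase 1: p=0.0572, T=0.514, ωT=1.763894, cosh=3.003245, sinh=2.831869; start (x,ẋ)=(-0.013600, 0.337600) → end (x,ẋ)=(0.123161, 0.325852)
phase 2: p=0.1802, T=0.589, ωT=2.021271, cosh=3.840201, sinh=3.707714; start (x,ẋ)=(0.123161, 0.325852) → end (x,ẋ)=(0.313219, 0.525584)
phase 3: p=0.4136, T=0.484, ωT=1.660943, cosh=2.727116, sinh=2.537156; start (x,ẋ)=(0.313219, 0.525584) → end (x,ẋ)=(0.528428, 0.559332)
phase 4: p=0.6760, T=0.654, ωT=2.244332, cosh=4.770054, sinh=4.664056; start (x,ẋ)=(0.528428, 0.559332) → end (x,ẋ)=(0.732267, 0.306060)
phase 5: p=0.7698, T=0.414, ωT=1.420724, cosh=2.190828, sinh=1.949288; start (x,ẋ)=(0.732267, 0.306060) → end (x,ẋ)=(0.861421, 0.419451)

1 0.5140 0.1232 0.3259
2 1.1030 0.3132 0.5256
3 1.5870 0.5284 0.5593
4 2.2410 0.7323 0.3061
5 2.6550 0.8614 0.4195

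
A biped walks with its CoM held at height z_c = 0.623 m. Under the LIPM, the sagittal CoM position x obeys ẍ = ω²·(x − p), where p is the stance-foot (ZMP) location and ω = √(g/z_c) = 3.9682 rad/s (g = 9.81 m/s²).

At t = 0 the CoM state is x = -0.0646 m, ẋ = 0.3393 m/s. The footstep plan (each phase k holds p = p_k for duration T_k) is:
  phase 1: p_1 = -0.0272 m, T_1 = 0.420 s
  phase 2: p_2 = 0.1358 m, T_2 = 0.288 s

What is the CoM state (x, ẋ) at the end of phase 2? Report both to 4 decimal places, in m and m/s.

phase 1: p=-0.0272, T=0.420, ωT=1.666644, cosh=2.741625, sinh=2.552745; start (x,ẋ)=(-0.064600, 0.339300) → end (x,ẋ)=(0.088535, 0.551379)
phase 2: p=0.1358, T=0.288, ωT=1.142842, cosh=1.727289, sinh=1.408377; start (x,ẋ)=(0.088535, 0.551379) → end (x,ẋ)=(0.249853, 0.688240)

x = 0.2499, ẋ = 0.6882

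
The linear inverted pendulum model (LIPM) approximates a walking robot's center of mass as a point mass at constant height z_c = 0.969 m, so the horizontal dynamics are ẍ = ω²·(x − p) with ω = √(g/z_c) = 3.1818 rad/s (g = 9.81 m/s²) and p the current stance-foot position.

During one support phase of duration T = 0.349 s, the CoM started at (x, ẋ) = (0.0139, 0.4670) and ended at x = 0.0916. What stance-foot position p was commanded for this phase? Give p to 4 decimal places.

ωT = 3.1818·0.349 = 1.110448; cosh(ωT) = 1.682565, sinh(ωT) = 1.353154
x(T) = p + (x₀−p)·cosh(ωT) + (ẋ₀/ω)·sinh(ωT) ⇒ p·(1 − cosh) = x(T) − x₀·cosh − (ẋ₀/ω)·sinh
numerator   = 0.0916 − (0.0139)·1.682565 − (0.4670/3.1818)·1.353154 = -0.130393
denominator = 1 − 1.682565 = -0.682565
p = -0.130393 / -0.682565 = 0.1910

p = 0.1910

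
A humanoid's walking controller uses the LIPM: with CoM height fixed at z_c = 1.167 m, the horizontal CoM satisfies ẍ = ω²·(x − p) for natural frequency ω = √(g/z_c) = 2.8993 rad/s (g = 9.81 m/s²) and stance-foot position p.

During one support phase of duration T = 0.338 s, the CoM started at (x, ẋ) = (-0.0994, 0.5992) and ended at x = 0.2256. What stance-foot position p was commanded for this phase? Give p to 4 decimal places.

ωT = 2.8993·0.338 = 0.979963; cosh(ωT) = 1.519842, sinh(ωT) = 1.144517
x(T) = p + (x₀−p)·cosh(ωT) + (ẋ₀/ω)·sinh(ωT) ⇒ p·(1 − cosh) = x(T) − x₀·cosh − (ẋ₀/ω)·sinh
numerator   = 0.2256 − (-0.0994)·1.519842 − (0.5992/2.8993)·1.144517 = 0.140134
denominator = 1 − 1.519842 = -0.519842
p = 0.140134 / -0.519842 = -0.2696

p = -0.2696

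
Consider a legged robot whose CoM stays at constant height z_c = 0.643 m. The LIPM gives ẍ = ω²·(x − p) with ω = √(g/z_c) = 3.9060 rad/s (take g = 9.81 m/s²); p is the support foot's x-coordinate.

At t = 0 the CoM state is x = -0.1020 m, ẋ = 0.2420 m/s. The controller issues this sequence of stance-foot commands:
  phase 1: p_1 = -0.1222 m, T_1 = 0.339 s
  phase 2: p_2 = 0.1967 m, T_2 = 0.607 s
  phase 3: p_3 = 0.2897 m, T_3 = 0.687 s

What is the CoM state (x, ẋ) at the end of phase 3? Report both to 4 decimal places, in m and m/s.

x = -1.1850, ẋ = -5.7270

phase 1: p=-0.1222, T=0.339, ωT=1.324134, cosh=2.012481, sinh=1.746448; start (x,ẋ)=(-0.102000, 0.242000) → end (x,ẋ)=(0.026655, 0.624817)
phase 2: p=0.1967, T=0.607, ωT=2.370942, cosh=5.400433, sinh=5.307041; start (x,ẋ)=(0.026655, 0.624817) → end (x,ẋ)=(0.127316, -0.150631)
phase 3: p=0.2897, T=0.687, ωT=2.683422, cosh=7.351709, sinh=7.283380; start (x,ẋ)=(0.127316, -0.150631) → end (x,ẋ)=(-1.184978, -5.727047)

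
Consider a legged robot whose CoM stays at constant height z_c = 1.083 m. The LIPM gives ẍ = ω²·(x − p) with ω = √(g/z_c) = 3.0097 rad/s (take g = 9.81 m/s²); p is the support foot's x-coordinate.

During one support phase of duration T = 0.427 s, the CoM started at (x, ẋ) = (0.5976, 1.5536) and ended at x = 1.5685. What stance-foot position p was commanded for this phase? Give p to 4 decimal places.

ωT = 3.0097·0.427 = 1.285142; cosh(ωT) = 1.945896, sinh(ωT) = 1.669285
x(T) = p + (x₀−p)·cosh(ωT) + (ẋ₀/ω)·sinh(ωT) ⇒ p·(1 − cosh) = x(T) − x₀·cosh − (ẋ₀/ω)·sinh
numerator   = 1.5685 − (0.5976)·1.945896 − (1.5536/3.0097)·1.669285 = -0.456048
denominator = 1 − 1.945896 = -0.945896
p = -0.456048 / -0.945896 = 0.4821

p = 0.4821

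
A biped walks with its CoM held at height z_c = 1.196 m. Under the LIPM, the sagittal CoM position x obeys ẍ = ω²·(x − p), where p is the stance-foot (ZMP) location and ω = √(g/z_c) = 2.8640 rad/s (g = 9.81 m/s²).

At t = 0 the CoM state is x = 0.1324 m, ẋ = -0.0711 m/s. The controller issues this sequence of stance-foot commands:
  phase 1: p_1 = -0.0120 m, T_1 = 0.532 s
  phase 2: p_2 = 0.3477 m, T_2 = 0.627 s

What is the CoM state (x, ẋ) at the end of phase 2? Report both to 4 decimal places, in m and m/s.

x = 0.8902, ẋ = 1.7073

phase 1: p=-0.0120, T=0.532, ωT=1.523648, cosh=2.403425, sinh=2.185510; start (x,ẋ)=(0.132400, -0.071100) → end (x,ẋ)=(0.280798, 0.732959)
phase 2: p=0.3477, T=0.627, ωT=1.795728, cosh=3.094933, sinh=2.928926; start (x,ẋ)=(0.280798, 0.732959) → end (x,ẋ)=(0.890219, 1.707260)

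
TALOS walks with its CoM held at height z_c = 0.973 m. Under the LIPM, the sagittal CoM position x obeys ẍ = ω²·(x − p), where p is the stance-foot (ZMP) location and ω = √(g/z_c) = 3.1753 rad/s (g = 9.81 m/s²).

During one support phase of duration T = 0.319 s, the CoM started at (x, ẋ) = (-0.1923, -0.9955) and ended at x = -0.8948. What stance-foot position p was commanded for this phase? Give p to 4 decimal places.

p = 0.3947

ωT = 3.1753·0.319 = 1.012921; cosh(ωT) = 1.558394, sinh(ωT) = 1.195238
x(T) = p + (x₀−p)·cosh(ωT) + (ẋ₀/ω)·sinh(ωT) ⇒ p·(1 − cosh) = x(T) − x₀·cosh − (ẋ₀/ω)·sinh
numerator   = -0.8948 − (-0.1923)·1.558394 − (-0.9955/3.1753)·1.195238 = -0.220397
denominator = 1 − 1.558394 = -0.558394
p = -0.220397 / -0.558394 = 0.3947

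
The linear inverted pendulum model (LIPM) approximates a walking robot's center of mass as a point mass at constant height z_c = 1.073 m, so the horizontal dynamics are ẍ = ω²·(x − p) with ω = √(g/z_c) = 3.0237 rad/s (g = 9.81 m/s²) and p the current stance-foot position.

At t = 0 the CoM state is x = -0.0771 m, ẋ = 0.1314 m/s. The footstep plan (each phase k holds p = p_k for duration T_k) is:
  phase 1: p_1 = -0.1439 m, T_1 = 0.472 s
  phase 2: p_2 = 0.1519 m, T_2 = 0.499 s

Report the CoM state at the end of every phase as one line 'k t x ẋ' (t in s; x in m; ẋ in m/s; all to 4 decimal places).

phase 1: p=-0.1439, T=0.472, ωT=1.427186, cosh=2.203471, sinh=1.963488; start (x,ẋ)=(-0.077100, 0.131400) → end (x,ẋ)=(0.088619, 0.686128)
phase 2: p=0.1519, T=0.499, ωT=1.508826, cosh=2.371295, sinh=2.150126; start (x,ẋ)=(0.088619, 0.686128) → end (x,ẋ)=(0.489740, 1.215597)

1 0.4720 0.0886 0.6861
2 0.9710 0.4897 1.2156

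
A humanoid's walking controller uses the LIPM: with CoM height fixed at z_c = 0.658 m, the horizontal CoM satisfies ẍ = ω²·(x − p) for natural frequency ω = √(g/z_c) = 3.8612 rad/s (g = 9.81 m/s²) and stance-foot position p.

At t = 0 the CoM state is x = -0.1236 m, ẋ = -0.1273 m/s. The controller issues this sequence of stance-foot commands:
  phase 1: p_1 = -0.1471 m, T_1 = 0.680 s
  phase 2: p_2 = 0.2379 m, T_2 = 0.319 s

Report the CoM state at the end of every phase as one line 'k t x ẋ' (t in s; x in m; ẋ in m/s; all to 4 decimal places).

phase 1: p=-0.1471, T=0.680, ωT=2.625616, cosh=6.942738, sinh=6.870343; start (x,ẋ)=(-0.123600, -0.127300) → end (x,ẋ)=(-0.210454, -0.260408)
phase 2: p=0.2379, T=0.319, ωT=1.231723, cosh=1.859459, sinh=1.567670; start (x,ẋ)=(-0.210454, -0.260408) → end (x,ẋ)=(-0.701523, -3.198144)

1 0.6800 -0.2105 -0.2604
2 0.9990 -0.7015 -3.1981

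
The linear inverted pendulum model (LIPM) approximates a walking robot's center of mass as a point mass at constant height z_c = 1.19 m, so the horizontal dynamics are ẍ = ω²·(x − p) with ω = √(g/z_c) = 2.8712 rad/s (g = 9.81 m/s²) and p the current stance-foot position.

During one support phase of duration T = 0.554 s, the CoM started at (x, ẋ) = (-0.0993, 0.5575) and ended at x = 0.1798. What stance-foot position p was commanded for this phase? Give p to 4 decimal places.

p = 0.0148

ωT = 2.8712·0.554 = 1.590645; cosh(ωT) = 2.555353, sinh(ωT) = 2.351559
x(T) = p + (x₀−p)·cosh(ωT) + (ẋ₀/ω)·sinh(ωT) ⇒ p·(1 − cosh) = x(T) − x₀·cosh − (ẋ₀/ω)·sinh
numerator   = 0.1798 − (-0.0993)·2.555353 − (0.5575/2.8712)·2.351559 = -0.023055
denominator = 1 − 2.555353 = -1.555353
p = -0.023055 / -1.555353 = 0.0148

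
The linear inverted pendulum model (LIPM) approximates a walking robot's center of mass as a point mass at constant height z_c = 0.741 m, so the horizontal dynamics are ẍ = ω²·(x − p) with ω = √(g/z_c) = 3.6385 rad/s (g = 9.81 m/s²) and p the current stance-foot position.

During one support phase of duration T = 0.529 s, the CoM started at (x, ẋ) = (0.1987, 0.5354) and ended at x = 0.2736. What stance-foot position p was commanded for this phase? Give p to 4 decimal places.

ωT = 3.6385·0.529 = 1.924767; cosh(ωT) = 3.499729, sinh(ωT) = 3.353819
x(T) = p + (x₀−p)·cosh(ωT) + (ẋ₀/ω)·sinh(ωT) ⇒ p·(1 − cosh) = x(T) − x₀·cosh − (ẋ₀/ω)·sinh
numerator   = 0.2736 − (0.1987)·3.499729 − (0.5354/3.6385)·3.353819 = -0.915306
denominator = 1 − 3.499729 = -2.499729
p = -0.915306 / -2.499729 = 0.3662

p = 0.3662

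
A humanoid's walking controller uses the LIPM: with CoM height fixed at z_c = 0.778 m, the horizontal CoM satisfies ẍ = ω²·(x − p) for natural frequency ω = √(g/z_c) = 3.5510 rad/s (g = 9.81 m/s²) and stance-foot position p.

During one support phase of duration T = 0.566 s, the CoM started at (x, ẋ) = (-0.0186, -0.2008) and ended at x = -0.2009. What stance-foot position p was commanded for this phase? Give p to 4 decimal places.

p = -0.0275

ωT = 3.5510·0.566 = 2.009866; cosh(ωT) = 3.798162, sinh(ωT) = 3.664155
x(T) = p + (x₀−p)·cosh(ωT) + (ẋ₀/ω)·sinh(ωT) ⇒ p·(1 − cosh) = x(T) − x₀·cosh − (ẋ₀/ω)·sinh
numerator   = -0.2009 − (-0.0186)·3.798162 − (-0.2008/3.5510)·3.664155 = 0.076944
denominator = 1 − 3.798162 = -2.798162
p = 0.076944 / -2.798162 = -0.0275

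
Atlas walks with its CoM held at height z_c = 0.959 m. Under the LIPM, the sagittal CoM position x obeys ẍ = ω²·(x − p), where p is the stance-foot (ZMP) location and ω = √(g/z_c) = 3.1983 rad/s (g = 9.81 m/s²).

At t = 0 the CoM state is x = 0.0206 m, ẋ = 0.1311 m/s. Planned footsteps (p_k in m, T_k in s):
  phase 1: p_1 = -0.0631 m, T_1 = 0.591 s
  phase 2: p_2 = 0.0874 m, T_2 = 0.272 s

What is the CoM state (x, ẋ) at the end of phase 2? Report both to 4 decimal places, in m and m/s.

x = 0.8628, ẋ = 2.6730

phase 1: p=-0.0631, T=0.591, ωT=1.890195, cosh=3.385852, sinh=3.234810; start (x,ẋ)=(0.020600, 0.131100) → end (x,ẋ)=(0.352892, 1.309836)
phase 2: p=0.0874, T=0.272, ωT=0.869938, cosh=1.402870, sinh=0.983892; start (x,ẋ)=(0.352892, 1.309836) → end (x,ẋ)=(0.862796, 2.672976)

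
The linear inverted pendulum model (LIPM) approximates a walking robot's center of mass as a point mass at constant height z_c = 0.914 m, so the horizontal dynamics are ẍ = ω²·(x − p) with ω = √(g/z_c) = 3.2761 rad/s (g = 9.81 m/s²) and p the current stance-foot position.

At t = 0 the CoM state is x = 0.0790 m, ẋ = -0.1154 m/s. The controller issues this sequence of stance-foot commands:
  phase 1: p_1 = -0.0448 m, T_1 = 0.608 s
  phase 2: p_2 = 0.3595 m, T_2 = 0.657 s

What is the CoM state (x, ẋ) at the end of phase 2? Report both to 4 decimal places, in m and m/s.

x = 1.3910, ẋ = 3.5248

phase 1: p=-0.0448, T=0.608, ωT=1.991869, cosh=3.732829, sinh=3.596389; start (x,ẋ)=(0.079000, -0.115400) → end (x,ẋ)=(0.290642, 1.027859)
phase 2: p=0.3595, T=0.657, ωT=2.152398, cosh=4.360836, sinh=4.244631; start (x,ẋ)=(0.290642, 1.027859) → end (x,ẋ)=(1.390953, 3.524799)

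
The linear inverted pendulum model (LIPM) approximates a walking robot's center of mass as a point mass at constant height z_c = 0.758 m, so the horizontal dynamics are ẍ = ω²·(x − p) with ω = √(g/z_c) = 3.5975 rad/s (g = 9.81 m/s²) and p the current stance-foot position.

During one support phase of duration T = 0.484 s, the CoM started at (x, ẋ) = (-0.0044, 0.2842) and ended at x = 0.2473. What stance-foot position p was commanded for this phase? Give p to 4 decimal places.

ωT = 3.5975·0.484 = 1.741190; cosh(ωT) = 2.939719, sinh(ωT) = 2.764408
x(T) = p + (x₀−p)·cosh(ωT) + (ẋ₀/ω)·sinh(ωT) ⇒ p·(1 − cosh) = x(T) − x₀·cosh − (ẋ₀/ω)·sinh
numerator   = 0.2473 − (-0.0044)·2.939719 − (0.2842/3.5975)·2.764408 = 0.041848
denominator = 1 − 2.939719 = -1.939719
p = 0.041848 / -1.939719 = -0.0216

p = -0.0216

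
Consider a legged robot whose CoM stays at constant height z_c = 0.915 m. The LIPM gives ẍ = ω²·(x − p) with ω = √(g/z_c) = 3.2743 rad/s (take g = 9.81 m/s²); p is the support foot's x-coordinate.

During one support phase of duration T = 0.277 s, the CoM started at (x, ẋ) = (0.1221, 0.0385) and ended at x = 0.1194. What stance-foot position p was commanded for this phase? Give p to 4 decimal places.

ωT = 3.2743·0.277 = 0.906981; cosh(ωT) = 1.440288, sinh(ωT) = 1.036546
x(T) = p + (x₀−p)·cosh(ωT) + (ẋ₀/ω)·sinh(ωT) ⇒ p·(1 − cosh) = x(T) − x₀·cosh − (ẋ₀/ω)·sinh
numerator   = 0.1194 − (0.1221)·1.440288 − (0.0385/3.2743)·1.036546 = -0.068647
denominator = 1 − 1.440288 = -0.440288
p = -0.068647 / -0.440288 = 0.1559

p = 0.1559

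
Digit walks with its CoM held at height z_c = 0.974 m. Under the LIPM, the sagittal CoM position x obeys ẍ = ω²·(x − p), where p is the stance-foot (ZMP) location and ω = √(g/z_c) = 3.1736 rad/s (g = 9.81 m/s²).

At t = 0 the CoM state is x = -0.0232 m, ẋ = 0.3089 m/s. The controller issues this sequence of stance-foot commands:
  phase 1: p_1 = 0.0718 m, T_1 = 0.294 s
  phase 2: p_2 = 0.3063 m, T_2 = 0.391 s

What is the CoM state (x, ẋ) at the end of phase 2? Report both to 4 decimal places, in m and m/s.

phase 1: p=0.0718, T=0.294, ωT=0.933038, cosh=1.467789, sinh=1.074433; start (x,ẋ)=(-0.023200, 0.308900) → end (x,ẋ)=(0.036939, 0.129467)
phase 2: p=0.3063, T=0.391, ωT=1.240878, cosh=1.873889, sinh=1.584759; start (x,ẋ)=(0.036939, 0.129467) → end (x,ẋ)=(-0.133802, -1.112114)

x = -0.1338, ẋ = -1.1121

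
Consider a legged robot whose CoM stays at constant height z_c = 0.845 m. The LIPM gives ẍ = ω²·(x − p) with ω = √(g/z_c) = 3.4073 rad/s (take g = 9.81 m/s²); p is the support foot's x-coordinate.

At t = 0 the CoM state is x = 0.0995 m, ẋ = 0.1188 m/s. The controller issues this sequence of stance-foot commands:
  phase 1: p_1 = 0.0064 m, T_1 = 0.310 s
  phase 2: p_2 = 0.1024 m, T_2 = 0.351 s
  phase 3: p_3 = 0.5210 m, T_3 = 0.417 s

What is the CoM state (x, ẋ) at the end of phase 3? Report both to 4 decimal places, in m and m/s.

x = 1.4630, ẋ = 3.5731

phase 1: p=0.0064, T=0.310, ωT=1.056263, cosh=1.611679, sinh=1.263926; start (x,ẋ)=(0.099500, 0.118800) → end (x,ẋ)=(0.200516, 0.592410)
phase 2: p=0.1024, T=0.351, ωT=1.195962, cosh=1.804576, sinh=1.502163; start (x,ẋ)=(0.200516, 0.592410) → end (x,ẋ)=(0.540631, 1.571235)
phase 3: p=0.5210, T=0.417, ωT=1.420844, cosh=2.191062, sinh=1.949552; start (x,ẋ)=(0.540631, 1.571235) → end (x,ẋ)=(1.463024, 3.573074)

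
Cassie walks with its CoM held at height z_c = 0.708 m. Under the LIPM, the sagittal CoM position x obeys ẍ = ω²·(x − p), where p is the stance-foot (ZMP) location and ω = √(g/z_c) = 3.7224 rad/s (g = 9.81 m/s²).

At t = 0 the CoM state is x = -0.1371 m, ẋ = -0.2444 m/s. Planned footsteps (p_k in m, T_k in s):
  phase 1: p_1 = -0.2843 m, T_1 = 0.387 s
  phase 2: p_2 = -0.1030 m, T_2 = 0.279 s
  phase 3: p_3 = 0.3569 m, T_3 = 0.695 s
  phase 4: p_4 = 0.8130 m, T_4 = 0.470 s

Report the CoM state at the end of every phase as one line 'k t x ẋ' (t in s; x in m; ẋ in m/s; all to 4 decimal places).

phase 1: p=-0.2843, T=0.387, ωT=1.440569, cosh=2.229945, sinh=1.993152; start (x,ẋ)=(-0.137100, -0.244400) → end (x,ẋ)=(-0.086916, 0.547124)
phase 2: p=-0.1030, T=0.279, ωT=1.038550, cosh=1.589542, sinh=1.235574; start (x,ẋ)=(-0.086916, 0.547124) → end (x,ẋ)=(0.104173, 0.943653)
phase 3: p=0.3569, T=0.695, ωT=2.587068, cosh=6.682993, sinh=6.607753; start (x,ẋ)=(0.104173, 0.943653) → end (x,ẋ)=(0.343039, 0.090187)
phase 4: p=0.8130, T=0.470, ωT=1.749528, cosh=2.962872, sinh=2.789016; start (x,ẋ)=(0.343039, 0.090187) → end (x,ẋ)=(-0.511861, -4.611844)

1 0.3870 -0.0869 0.5471
2 0.6660 0.1042 0.9437
3 1.3610 0.3430 0.0902
4 1.8310 -0.5119 -4.6118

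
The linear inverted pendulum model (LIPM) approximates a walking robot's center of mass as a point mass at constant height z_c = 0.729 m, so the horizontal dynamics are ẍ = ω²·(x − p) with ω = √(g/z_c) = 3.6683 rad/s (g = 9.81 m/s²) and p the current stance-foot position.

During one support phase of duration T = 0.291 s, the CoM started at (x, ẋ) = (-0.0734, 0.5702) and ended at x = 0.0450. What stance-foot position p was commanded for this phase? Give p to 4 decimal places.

ωT = 3.6683·0.291 = 1.067475; cosh(ωT) = 1.625952, sinh(ωT) = 1.282076
x(T) = p + (x₀−p)·cosh(ωT) + (ẋ₀/ω)·sinh(ωT) ⇒ p·(1 − cosh) = x(T) − x₀·cosh − (ẋ₀/ω)·sinh
numerator   = 0.0450 − (-0.0734)·1.625952 − (0.5702/3.6683)·1.282076 = -0.034941
denominator = 1 − 1.625952 = -0.625952
p = -0.034941 / -0.625952 = 0.0558

p = 0.0558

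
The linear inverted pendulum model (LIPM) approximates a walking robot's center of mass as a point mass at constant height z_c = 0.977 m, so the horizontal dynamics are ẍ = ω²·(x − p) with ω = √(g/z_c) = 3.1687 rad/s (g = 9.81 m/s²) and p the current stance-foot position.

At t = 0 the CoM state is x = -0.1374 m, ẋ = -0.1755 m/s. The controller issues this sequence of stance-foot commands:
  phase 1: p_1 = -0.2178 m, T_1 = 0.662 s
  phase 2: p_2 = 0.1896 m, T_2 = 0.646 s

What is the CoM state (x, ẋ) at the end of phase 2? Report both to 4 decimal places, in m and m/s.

x = -0.6240, ẋ = -2.4182

phase 1: p=-0.2178, T=0.662, ωT=2.097679, cosh=4.134991, sinh=4.012250; start (x,ẋ)=(-0.137400, -0.175500) → end (x,ẋ)=(-0.107567, 0.296484)
phase 2: p=0.1896, T=0.646, ωT=2.046980, cosh=3.936802, sinh=3.807677; start (x,ẋ)=(-0.107567, 0.296484) → end (x,ẋ)=(-0.624017, -2.418239)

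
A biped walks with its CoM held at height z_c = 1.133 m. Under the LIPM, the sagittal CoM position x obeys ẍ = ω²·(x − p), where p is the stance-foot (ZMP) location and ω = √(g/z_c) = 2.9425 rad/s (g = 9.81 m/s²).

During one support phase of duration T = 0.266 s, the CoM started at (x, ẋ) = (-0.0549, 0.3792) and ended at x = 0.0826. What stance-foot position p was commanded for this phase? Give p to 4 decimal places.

ωT = 2.9425·0.266 = 0.782705; cosh(ωT) = 1.322274, sinh(ωT) = 0.865107
x(T) = p + (x₀−p)·cosh(ωT) + (ẋ₀/ω)·sinh(ωT) ⇒ p·(1 − cosh) = x(T) − x₀·cosh − (ẋ₀/ω)·sinh
numerator   = 0.0826 − (-0.0549)·1.322274 − (0.3792/2.9425)·0.865107 = 0.043707
denominator = 1 − 1.322274 = -0.322274
p = 0.043707 / -0.322274 = -0.1356

p = -0.1356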